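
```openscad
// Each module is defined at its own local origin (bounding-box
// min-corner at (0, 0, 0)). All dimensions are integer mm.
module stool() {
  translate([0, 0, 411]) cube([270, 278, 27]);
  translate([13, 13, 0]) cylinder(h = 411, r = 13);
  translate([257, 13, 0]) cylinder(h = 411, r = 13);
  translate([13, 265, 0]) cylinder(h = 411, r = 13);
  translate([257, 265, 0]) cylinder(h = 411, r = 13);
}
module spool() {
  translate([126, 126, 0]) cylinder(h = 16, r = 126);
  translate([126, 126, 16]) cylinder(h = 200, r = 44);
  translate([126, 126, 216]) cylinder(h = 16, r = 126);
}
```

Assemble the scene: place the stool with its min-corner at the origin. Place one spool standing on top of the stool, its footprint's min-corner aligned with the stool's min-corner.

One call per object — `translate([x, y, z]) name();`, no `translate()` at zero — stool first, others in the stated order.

stool();
translate([0, 0, 438]) spool();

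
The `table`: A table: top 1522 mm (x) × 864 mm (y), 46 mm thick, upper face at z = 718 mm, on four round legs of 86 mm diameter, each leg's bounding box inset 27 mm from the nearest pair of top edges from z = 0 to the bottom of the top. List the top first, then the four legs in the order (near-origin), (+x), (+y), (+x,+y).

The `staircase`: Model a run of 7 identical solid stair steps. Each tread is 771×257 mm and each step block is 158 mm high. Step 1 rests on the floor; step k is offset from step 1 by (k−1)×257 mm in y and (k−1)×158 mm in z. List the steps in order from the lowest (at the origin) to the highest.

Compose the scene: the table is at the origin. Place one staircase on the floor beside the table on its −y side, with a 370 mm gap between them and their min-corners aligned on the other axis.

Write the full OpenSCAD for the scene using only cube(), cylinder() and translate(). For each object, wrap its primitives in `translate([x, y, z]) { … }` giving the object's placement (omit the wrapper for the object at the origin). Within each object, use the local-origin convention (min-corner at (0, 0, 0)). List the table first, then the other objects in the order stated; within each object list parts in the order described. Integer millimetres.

translate([0, 0, 672]) cube([1522, 864, 46]);
translate([70, 70, 0]) cylinder(h = 672, r = 43);
translate([1452, 70, 0]) cylinder(h = 672, r = 43);
translate([70, 794, 0]) cylinder(h = 672, r = 43);
translate([1452, 794, 0]) cylinder(h = 672, r = 43);
translate([0, -2169, 0]) {
  cube([771, 257, 158]);
  translate([0, 257, 158]) cube([771, 257, 158]);
  translate([0, 514, 316]) cube([771, 257, 158]);
  translate([0, 771, 474]) cube([771, 257, 158]);
  translate([0, 1028, 632]) cube([771, 257, 158]);
  translate([0, 1285, 790]) cube([771, 257, 158]);
  translate([0, 1542, 948]) cube([771, 257, 158]);
}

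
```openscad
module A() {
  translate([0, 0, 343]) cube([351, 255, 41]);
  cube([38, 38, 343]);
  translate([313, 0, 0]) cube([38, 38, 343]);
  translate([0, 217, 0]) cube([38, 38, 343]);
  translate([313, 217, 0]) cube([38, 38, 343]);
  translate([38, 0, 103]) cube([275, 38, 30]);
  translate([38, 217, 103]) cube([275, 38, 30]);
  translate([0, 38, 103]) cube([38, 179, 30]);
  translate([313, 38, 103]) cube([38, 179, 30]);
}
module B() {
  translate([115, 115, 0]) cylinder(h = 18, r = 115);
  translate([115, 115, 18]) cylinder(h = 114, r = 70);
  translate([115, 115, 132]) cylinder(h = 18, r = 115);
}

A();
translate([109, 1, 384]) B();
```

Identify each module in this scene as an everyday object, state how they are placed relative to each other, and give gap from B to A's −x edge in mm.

A is a stool. B is a spool. The spool is on top of the stool. The gap from the spool to the stool's −x edge is 109 mm.

The spool's min-x is at 109; the stool's min-x is 0; gap = 109 mm.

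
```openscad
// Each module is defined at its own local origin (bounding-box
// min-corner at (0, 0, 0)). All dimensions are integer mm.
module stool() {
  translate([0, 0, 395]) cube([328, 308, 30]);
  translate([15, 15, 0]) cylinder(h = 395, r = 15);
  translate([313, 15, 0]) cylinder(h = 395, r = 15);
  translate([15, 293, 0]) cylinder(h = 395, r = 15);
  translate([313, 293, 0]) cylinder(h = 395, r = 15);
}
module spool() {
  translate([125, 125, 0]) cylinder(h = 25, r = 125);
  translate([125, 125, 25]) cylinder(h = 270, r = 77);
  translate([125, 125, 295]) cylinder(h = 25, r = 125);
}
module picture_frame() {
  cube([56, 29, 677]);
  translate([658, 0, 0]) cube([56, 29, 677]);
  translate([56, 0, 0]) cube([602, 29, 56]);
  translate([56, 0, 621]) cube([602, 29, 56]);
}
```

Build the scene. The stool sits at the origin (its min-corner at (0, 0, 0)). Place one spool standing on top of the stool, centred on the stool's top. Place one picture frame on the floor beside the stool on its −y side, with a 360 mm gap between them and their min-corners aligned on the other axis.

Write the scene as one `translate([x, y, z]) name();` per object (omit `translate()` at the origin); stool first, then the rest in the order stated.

stool();
translate([39, 29, 425]) spool();
translate([0, -389, 0]) picture_frame();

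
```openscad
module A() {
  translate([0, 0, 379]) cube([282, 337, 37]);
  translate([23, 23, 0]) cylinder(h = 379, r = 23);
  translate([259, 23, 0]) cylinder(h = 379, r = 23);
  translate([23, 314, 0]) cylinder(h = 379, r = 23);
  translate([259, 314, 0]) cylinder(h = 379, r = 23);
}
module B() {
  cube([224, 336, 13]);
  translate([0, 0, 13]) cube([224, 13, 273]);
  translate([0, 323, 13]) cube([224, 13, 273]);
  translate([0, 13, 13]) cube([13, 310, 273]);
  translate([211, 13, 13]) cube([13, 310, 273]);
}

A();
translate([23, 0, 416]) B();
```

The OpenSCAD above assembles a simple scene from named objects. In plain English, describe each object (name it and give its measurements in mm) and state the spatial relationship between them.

A is a four-legged stool. The seat is 282×337 mm, 37 mm thick, top at z = 416 mm. It stands on four round legs, each 46 mm in diameter, from z = 0 to the seat underside, each leg's axis is inset half a diameter from the nearest pair of seat edges (so the leg's bounding box is flush with the corner).

B is an open storage box with external size 224×336×286 mm and wall thickness 13 mm (the base is also 13 mm thick). The base covers the whole footprint; the four walls stand on the base, with the y-facing walls full-width and the x-facing walls fitting between their inner faces.

The open box is on top of the stool.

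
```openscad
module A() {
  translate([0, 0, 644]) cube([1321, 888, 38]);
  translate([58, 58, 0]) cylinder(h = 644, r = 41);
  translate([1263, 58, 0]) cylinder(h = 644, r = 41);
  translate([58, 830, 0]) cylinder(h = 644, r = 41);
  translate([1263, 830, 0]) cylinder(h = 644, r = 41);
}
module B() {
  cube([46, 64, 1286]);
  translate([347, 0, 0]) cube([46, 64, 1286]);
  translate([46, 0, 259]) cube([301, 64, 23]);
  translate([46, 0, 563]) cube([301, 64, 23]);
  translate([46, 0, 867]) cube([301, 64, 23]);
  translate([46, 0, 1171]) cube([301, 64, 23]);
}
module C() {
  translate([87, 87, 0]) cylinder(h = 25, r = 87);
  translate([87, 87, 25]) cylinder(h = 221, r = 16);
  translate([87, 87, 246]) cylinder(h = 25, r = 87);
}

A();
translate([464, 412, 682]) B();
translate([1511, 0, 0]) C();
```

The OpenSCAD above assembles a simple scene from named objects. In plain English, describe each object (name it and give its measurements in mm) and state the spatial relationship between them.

A is a table with a 1321×888 mm rectangular top, 38 mm thick, top surface at z = 682 mm, supported by four round legs of 82 mm diameter, each leg's bounding box inset 17 mm from the nearest pair of top edges, running from the floor.

B is a wooden ladder with two side rails of 46×64 mm section and 1286 mm height, set 393 mm apart overall. Between them run 4 rectangular rungs (64 mm deep, 23 mm thick), front faces flush with the rails' −y face. The bottom of the first rung is 259 mm above the floor and each subsequent rung is 304 mm higher than the one below.

C is a spool: two coaxial disc flanges of radius 87 mm and thickness 25 mm, joined by a core cylinder of radius 16 mm and height 221 mm. The lower flange rests on z = 0 and the three cylinders share a vertical axis.

The ladder is on top of the table, centred. The spool is on the floor beside the table on its +x side.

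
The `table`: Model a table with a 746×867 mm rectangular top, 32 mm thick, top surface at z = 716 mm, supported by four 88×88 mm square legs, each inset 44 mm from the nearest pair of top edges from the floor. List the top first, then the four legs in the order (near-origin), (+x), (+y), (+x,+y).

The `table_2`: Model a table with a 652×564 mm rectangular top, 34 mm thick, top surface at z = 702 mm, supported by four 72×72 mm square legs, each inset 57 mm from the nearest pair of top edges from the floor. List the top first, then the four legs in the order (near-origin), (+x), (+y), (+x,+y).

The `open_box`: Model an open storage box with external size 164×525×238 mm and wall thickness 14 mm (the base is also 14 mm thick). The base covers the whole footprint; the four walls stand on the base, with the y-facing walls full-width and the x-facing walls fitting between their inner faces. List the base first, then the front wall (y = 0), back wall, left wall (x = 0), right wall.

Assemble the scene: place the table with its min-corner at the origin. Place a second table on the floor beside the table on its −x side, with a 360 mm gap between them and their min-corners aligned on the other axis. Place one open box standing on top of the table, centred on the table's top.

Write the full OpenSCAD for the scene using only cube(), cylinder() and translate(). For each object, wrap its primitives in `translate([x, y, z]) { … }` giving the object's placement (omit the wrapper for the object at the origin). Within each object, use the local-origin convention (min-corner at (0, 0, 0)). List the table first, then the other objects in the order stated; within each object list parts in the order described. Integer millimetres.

translate([0, 0, 684]) cube([746, 867, 32]);
translate([44, 44, 0]) cube([88, 88, 684]);
translate([614, 44, 0]) cube([88, 88, 684]);
translate([44, 735, 0]) cube([88, 88, 684]);
translate([614, 735, 0]) cube([88, 88, 684]);
translate([-1012, 0, 0]) {
  translate([0, 0, 668]) cube([652, 564, 34]);
  translate([57, 57, 0]) cube([72, 72, 668]);
  translate([523, 57, 0]) cube([72, 72, 668]);
  translate([57, 435, 0]) cube([72, 72, 668]);
  translate([523, 435, 0]) cube([72, 72, 668]);
}
translate([291, 171, 716]) {
  cube([164, 525, 14]);
  translate([0, 0, 14]) cube([164, 14, 224]);
  translate([0, 511, 14]) cube([164, 14, 224]);
  translate([0, 14, 14]) cube([14, 497, 224]);
  translate([150, 14, 14]) cube([14, 497, 224]);
}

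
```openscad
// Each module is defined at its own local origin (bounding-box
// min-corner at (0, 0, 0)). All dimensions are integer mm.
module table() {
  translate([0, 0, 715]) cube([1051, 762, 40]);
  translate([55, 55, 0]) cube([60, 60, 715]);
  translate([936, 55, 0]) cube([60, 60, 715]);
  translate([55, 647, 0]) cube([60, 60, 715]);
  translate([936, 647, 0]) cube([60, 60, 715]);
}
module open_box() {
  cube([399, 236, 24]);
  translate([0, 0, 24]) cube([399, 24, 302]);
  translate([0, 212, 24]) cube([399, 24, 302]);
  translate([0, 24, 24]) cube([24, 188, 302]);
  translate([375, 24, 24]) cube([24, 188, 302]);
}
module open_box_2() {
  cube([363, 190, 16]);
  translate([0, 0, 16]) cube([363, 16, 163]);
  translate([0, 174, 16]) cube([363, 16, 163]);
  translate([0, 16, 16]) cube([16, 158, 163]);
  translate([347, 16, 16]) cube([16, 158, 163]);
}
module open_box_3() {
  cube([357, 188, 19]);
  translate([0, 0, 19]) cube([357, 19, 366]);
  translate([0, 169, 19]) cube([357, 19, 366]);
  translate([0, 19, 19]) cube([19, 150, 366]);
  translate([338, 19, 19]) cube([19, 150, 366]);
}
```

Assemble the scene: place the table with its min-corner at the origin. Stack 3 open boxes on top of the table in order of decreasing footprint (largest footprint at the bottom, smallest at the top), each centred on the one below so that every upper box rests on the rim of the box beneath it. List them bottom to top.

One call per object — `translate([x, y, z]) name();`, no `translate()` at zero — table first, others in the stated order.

table();
translate([326, 263, 755]) open_box();
translate([344, 286, 1081]) open_box_2();
translate([347, 287, 1260]) open_box_3();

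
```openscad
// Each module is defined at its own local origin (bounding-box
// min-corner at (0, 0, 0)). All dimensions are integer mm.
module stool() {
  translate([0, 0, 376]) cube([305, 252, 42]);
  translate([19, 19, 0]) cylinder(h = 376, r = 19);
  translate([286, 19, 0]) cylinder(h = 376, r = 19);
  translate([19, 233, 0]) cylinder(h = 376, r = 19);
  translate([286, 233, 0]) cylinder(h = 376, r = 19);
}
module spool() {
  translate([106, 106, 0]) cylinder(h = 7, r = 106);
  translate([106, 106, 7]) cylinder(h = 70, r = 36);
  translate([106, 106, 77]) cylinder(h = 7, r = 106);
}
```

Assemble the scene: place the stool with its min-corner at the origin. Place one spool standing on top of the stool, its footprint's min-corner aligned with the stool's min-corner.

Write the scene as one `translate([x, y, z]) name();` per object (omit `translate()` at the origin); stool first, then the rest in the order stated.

stool();
translate([0, 0, 418]) spool();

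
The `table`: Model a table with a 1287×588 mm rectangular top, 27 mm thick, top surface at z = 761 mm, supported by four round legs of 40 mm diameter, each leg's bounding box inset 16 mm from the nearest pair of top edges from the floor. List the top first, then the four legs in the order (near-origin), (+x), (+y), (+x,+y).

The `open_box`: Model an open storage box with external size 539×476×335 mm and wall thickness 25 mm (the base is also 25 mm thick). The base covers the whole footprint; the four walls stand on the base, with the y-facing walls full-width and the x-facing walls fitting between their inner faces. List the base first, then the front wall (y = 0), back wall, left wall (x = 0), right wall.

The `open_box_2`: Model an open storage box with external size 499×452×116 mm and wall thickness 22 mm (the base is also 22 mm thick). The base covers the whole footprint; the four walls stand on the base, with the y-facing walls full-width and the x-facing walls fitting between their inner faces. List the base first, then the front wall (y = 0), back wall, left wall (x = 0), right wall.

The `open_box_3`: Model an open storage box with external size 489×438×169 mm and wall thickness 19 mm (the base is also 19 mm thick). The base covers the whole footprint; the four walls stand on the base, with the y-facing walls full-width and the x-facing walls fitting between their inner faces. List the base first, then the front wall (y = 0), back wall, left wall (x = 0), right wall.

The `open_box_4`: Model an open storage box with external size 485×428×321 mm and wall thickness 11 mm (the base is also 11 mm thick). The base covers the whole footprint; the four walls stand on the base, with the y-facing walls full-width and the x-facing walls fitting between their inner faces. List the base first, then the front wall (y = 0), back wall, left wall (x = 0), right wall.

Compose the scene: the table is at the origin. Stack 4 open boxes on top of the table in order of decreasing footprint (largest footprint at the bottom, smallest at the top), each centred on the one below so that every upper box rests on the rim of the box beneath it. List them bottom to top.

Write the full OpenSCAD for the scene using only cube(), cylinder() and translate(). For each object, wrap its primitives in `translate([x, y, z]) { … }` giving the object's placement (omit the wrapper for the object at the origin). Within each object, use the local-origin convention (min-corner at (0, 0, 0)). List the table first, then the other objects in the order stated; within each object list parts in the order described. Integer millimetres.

translate([0, 0, 734]) cube([1287, 588, 27]);
translate([36, 36, 0]) cylinder(h = 734, r = 20);
translate([1251, 36, 0]) cylinder(h = 734, r = 20);
translate([36, 552, 0]) cylinder(h = 734, r = 20);
translate([1251, 552, 0]) cylinder(h = 734, r = 20);
translate([374, 56, 761]) {
  cube([539, 476, 25]);
  translate([0, 0, 25]) cube([539, 25, 310]);
  translate([0, 451, 25]) cube([539, 25, 310]);
  translate([0, 25, 25]) cube([25, 426, 310]);
  translate([514, 25, 25]) cube([25, 426, 310]);
}
translate([394, 68, 1096]) {
  cube([499, 452, 22]);
  translate([0, 0, 22]) cube([499, 22, 94]);
  translate([0, 430, 22]) cube([499, 22, 94]);
  translate([0, 22, 22]) cube([22, 408, 94]);
  translate([477, 22, 22]) cube([22, 408, 94]);
}
translate([399, 75, 1212]) {
  cube([489, 438, 19]);
  translate([0, 0, 19]) cube([489, 19, 150]);
  translate([0, 419, 19]) cube([489, 19, 150]);
  translate([0, 19, 19]) cube([19, 400, 150]);
  translate([470, 19, 19]) cube([19, 400, 150]);
}
translate([401, 80, 1381]) {
  cube([485, 428, 11]);
  translate([0, 0, 11]) cube([485, 11, 310]);
  translate([0, 417, 11]) cube([485, 11, 310]);
  translate([0, 11, 11]) cube([11, 406, 310]);
  translate([474, 11, 11]) cube([11, 406, 310]);
}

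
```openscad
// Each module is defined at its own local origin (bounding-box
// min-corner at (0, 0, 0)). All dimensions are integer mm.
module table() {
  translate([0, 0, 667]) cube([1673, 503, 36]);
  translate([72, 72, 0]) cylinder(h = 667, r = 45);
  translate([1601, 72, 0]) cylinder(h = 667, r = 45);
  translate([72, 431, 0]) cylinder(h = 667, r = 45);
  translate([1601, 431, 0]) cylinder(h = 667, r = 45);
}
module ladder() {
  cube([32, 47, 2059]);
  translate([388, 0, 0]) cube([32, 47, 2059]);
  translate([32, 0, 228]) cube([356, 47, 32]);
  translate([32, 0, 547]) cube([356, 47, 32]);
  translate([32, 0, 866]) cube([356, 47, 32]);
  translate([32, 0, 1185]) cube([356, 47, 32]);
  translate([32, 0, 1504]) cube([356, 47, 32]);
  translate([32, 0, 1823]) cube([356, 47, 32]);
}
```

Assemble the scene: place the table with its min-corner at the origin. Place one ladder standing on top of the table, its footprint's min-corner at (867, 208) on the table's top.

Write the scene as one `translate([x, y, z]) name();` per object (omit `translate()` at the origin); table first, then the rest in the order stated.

table();
translate([867, 208, 703]) ladder();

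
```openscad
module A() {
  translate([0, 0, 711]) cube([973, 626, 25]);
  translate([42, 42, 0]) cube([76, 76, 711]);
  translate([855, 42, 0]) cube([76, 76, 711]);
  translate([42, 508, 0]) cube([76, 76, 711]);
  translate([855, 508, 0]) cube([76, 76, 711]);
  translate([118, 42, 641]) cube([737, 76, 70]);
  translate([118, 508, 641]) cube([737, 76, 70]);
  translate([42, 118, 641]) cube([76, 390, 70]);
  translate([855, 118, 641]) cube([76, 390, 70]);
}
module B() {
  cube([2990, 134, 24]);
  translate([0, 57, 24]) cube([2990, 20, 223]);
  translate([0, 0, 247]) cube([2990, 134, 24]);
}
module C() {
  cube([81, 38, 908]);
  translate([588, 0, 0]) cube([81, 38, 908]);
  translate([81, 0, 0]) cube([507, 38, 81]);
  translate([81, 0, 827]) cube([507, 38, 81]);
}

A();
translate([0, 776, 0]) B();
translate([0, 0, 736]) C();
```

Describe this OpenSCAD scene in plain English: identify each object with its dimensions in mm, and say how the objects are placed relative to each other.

A is a table with a 973×626 mm rectangular top, 25 mm thick, top surface at z = 736 mm, supported by four 76×76 mm square legs, each inset 42 mm from the nearest pair of top edges, running from the floor. Four apron rails, 76 mm thick and 70 mm tall, run between adjacent legs with their top edges flush with the underside of the top and their outer faces flush with the legs' outer faces.

B is an I-beam lying along x, 2990 mm long. Overall section height 271 mm. Two flanges 134 mm wide (y) and 24 mm thick, one on the floor and one at the top; a web 20 mm thick runs between them, centred on the flange width.

C is a rectangular picture frame lying in the x–z plane (depth along y). The opening is 507 mm wide (x) by 746 mm tall (z), surrounded by a border 81 mm wide on all four sides. The frame is 38 mm deep and is made of two full-height vertical stiles with two horizontal rails fitted between them.

The I-beam is on the floor beside the table on its +y side. The picture frame is on top of the table.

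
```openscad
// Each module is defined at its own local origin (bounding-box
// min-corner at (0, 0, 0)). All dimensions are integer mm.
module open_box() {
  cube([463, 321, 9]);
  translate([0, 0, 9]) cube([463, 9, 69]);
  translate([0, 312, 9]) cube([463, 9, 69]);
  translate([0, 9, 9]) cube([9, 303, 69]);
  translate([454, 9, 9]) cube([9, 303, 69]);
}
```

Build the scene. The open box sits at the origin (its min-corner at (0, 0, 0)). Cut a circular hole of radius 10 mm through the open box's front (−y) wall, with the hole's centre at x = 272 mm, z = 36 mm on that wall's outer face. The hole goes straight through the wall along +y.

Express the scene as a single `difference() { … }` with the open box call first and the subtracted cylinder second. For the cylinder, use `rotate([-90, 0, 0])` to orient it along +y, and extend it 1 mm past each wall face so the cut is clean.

difference() {
  open_box();
  translate([272, -1, 36]) rotate([-90, 0, 0]) cylinder(h = 11, r = 10);
}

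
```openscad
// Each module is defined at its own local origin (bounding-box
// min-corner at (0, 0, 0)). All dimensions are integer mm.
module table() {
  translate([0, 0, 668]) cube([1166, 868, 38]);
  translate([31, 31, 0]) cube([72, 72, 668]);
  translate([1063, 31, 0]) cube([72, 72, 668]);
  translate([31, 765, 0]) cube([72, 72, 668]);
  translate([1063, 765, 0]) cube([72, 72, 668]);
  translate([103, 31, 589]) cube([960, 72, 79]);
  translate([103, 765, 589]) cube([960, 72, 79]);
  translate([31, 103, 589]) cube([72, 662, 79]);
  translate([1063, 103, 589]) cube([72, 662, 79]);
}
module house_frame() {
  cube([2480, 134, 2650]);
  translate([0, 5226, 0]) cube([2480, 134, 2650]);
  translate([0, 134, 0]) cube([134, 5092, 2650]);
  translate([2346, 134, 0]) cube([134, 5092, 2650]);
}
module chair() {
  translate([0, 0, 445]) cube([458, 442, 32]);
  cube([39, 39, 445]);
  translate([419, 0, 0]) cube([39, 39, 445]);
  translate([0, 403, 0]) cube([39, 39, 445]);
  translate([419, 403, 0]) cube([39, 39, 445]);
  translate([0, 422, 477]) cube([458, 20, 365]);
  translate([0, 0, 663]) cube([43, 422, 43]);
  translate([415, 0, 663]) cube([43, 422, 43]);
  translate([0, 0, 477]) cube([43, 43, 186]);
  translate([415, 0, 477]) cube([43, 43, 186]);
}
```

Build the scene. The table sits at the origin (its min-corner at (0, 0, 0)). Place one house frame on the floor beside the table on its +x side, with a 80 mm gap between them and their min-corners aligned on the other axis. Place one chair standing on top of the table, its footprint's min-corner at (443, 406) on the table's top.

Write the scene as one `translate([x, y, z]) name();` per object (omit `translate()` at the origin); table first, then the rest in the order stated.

table();
translate([1246, 0, 0]) house_frame();
translate([443, 406, 706]) chair();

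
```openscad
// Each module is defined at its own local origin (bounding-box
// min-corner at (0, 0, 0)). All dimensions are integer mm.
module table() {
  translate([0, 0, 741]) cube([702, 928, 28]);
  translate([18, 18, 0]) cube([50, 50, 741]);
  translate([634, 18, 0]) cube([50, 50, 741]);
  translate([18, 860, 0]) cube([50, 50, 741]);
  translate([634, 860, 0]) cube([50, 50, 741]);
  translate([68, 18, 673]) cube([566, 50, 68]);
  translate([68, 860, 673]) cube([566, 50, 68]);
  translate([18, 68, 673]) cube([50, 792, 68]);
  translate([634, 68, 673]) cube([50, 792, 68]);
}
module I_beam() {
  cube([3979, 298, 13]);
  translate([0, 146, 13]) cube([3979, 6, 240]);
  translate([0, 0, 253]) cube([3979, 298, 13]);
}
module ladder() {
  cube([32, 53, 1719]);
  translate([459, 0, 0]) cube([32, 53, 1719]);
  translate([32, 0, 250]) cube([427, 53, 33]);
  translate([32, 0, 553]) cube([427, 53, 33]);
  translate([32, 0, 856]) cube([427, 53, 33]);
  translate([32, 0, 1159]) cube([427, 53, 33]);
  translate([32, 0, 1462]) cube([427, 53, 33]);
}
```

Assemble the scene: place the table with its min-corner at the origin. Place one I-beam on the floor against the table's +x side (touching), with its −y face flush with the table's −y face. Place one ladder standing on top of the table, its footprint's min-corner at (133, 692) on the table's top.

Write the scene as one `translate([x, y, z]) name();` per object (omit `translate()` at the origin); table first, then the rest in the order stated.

table();
translate([702, 0, 0]) I_beam();
translate([133, 692, 769]) ladder();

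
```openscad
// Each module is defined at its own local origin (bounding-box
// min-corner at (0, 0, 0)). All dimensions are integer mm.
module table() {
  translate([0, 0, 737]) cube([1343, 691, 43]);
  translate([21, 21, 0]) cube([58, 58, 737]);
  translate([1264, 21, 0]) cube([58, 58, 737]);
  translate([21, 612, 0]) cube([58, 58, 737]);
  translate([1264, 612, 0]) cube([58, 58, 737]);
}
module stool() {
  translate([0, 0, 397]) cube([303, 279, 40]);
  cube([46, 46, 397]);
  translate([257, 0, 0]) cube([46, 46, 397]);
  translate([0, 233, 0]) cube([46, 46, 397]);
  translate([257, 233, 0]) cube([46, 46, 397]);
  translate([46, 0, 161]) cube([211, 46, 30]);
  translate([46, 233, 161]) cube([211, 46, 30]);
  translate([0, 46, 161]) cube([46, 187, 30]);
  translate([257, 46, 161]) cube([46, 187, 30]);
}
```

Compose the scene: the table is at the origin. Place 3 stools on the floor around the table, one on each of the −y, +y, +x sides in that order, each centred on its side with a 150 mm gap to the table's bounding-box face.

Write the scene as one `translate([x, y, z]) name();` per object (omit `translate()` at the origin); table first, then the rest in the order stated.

table();
translate([520, -429, 0]) stool();
translate([520, 841, 0]) stool();
translate([1493, 206, 0]) stool();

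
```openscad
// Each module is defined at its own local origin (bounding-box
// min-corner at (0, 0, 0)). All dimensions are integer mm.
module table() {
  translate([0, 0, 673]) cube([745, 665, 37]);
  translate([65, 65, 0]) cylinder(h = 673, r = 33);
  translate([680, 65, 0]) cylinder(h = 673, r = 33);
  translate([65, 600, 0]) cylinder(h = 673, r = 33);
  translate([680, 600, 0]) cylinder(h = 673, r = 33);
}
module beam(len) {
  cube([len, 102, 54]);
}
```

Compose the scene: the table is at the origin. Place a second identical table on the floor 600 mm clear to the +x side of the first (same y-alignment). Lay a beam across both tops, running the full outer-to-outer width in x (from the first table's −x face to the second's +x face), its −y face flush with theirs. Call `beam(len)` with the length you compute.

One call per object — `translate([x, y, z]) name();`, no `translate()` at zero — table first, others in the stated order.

table();
translate([1345, 0, 0]) table();
translate([0, 0, 710]) beam(2090);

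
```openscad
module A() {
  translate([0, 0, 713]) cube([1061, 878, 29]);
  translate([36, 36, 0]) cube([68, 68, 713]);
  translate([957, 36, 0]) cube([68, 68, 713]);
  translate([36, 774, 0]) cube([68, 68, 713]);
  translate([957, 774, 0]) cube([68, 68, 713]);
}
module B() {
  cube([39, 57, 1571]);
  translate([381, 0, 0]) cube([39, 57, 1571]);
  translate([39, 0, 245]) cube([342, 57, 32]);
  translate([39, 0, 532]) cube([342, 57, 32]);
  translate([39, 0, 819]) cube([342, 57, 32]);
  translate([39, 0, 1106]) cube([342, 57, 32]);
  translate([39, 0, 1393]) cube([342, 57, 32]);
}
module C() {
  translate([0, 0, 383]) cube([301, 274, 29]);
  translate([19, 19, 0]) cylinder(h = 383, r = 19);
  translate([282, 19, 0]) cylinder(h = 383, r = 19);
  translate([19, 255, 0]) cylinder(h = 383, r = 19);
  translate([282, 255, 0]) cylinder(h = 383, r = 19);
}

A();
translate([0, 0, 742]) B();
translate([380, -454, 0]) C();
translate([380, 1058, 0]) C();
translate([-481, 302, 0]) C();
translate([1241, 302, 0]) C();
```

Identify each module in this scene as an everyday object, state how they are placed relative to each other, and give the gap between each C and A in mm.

Each stool's nearest face is 180 mm from the table's bounding box.

A is a table. B is a ladder. C is a stool. The ladder is on top of the table. Four stools sit around the table at the −y, +y, −x, +x sides. The gap between each stool and the table is 180 mm.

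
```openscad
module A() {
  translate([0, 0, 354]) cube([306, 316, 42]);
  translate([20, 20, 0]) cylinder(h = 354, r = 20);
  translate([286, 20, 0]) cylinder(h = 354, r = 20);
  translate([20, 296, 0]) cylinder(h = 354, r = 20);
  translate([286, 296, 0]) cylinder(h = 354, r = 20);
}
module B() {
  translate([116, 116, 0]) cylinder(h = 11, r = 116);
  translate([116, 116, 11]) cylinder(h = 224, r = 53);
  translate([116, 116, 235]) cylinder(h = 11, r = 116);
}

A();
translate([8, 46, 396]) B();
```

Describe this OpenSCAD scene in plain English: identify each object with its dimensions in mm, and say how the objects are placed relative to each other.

A is a simple wooden stool: a rectangular seat 306 mm (x) by 316 mm (y), 42 mm thick, top face at z = 396 mm, on four round legs, each 40 mm in diameter. The legs rest on z = 0, each leg's axis is inset half a diameter from the nearest pair of seat edges (so the leg's bounding box is flush with the corner).

B is a spool: two coaxial disc flanges of radius 116 mm and thickness 11 mm, joined by a core cylinder of radius 53 mm and height 224 mm. The lower flange rests on z = 0 and the three cylinders share a vertical axis.

The spool is on top of the stool.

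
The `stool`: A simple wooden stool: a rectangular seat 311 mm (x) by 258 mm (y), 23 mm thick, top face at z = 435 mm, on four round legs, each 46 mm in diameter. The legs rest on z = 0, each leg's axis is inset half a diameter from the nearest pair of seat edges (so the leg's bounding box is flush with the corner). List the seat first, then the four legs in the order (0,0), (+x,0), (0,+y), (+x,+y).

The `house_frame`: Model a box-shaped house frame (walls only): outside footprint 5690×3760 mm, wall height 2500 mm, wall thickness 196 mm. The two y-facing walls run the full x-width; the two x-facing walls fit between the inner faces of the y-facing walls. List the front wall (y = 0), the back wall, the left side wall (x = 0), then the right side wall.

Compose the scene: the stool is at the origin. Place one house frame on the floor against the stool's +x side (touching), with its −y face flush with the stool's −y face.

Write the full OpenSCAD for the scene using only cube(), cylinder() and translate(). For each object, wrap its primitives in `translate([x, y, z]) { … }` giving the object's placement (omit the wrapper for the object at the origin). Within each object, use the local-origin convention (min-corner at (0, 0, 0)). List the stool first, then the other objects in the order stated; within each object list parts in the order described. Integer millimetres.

translate([0, 0, 412]) cube([311, 258, 23]);
translate([23, 23, 0]) cylinder(h = 412, r = 23);
translate([288, 23, 0]) cylinder(h = 412, r = 23);
translate([23, 235, 0]) cylinder(h = 412, r = 23);
translate([288, 235, 0]) cylinder(h = 412, r = 23);
translate([311, 0, 0]) {
  cube([5690, 196, 2500]);
  translate([0, 3564, 0]) cube([5690, 196, 2500]);
  translate([0, 196, 0]) cube([196, 3368, 2500]);
  translate([5494, 196, 0]) cube([196, 3368, 2500]);
}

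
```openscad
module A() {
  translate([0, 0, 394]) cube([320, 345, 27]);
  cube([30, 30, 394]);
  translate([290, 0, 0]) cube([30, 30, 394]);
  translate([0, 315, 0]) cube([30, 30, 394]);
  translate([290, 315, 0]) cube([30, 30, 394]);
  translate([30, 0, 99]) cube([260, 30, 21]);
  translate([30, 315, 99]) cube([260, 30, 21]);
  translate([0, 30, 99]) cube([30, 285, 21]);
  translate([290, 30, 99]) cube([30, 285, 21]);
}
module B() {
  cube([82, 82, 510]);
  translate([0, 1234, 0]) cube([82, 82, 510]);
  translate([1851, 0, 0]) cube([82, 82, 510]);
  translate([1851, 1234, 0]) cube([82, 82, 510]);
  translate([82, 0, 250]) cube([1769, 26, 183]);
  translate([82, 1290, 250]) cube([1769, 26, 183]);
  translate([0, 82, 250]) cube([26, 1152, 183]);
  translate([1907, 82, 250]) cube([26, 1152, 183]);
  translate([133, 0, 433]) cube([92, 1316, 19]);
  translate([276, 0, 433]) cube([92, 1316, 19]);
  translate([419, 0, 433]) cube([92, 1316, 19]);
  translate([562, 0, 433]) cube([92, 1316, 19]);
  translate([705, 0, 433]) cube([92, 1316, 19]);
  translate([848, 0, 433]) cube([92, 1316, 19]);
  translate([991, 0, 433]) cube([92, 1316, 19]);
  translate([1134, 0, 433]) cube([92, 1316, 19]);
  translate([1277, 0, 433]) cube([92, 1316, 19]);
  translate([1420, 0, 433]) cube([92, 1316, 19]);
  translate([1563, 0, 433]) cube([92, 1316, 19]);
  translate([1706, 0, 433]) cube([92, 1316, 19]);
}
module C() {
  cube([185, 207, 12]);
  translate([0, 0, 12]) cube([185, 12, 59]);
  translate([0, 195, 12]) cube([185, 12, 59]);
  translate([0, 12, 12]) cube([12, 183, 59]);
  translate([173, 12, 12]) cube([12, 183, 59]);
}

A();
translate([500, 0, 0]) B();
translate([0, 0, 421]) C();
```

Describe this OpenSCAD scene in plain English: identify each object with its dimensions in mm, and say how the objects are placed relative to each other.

A is a four-legged stool. The seat is a 320×345×27 mm slab whose top surface is at z = 421 mm; four square legs, each 30×30 mm in cross-section, run from the floor (z = 0) to the underside of the seat, each flush with a corner of the seat. Four stretchers, 30 mm wide and 21 mm tall, connect adjacent legs with their undersides at z = 99 mm, each running between the inner faces of the legs it joins and aligned with the legs' outer faces on the other axis.

B is a bed frame 1933 mm long (x) by 1316 mm wide (y). Four 82×82 mm corner posts, 510 mm tall, at the corners of the footprint. Four rails of 26 mm thickness and 183 mm height run between adjacent posts with their undersides at z = 250 mm, their outer faces flush with the outside of the frame (the two x-running rails run between the posts' inner faces; the two y-running rails run between the posts' inner faces). 12 slats, each 92 mm wide (x) and 19 mm thick, lie across the top of the two x-running rails, running the full 1316 mm width of the frame in y; the slats are evenly spaced along x between the inner faces of the end posts with equal gaps (rounded down to the nearest mm) at the −x end and between each pair — any rounding remainder accumulates at the +x end.

C is an open-topped rectangular box: outside dimensions 185×207×71 mm, with a uniform wall and base thickness of 12 mm. The base is a full 185×207 slab on the floor; four walls sit on top of the base. The front and back walls (the −y and +y sides) span the full width; the two side walls fit between them.

The bed frame is on the floor beside the stool on its +x side. The open box is on top of the stool.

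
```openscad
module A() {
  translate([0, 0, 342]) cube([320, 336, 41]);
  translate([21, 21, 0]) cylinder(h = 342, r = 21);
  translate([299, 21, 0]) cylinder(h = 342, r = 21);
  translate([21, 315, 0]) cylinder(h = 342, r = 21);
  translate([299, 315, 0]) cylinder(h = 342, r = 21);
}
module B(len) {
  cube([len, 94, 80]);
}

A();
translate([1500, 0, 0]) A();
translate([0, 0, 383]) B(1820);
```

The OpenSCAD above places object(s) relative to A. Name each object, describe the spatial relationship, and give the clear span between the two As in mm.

Second stool starts at x = 1500; first ends at x = 320; clear span = 1500 − 320 = 1180 mm.

A is a stool. B is a beam. A beam spans the tops of two stools. The clear span between the two stools is 1180 mm.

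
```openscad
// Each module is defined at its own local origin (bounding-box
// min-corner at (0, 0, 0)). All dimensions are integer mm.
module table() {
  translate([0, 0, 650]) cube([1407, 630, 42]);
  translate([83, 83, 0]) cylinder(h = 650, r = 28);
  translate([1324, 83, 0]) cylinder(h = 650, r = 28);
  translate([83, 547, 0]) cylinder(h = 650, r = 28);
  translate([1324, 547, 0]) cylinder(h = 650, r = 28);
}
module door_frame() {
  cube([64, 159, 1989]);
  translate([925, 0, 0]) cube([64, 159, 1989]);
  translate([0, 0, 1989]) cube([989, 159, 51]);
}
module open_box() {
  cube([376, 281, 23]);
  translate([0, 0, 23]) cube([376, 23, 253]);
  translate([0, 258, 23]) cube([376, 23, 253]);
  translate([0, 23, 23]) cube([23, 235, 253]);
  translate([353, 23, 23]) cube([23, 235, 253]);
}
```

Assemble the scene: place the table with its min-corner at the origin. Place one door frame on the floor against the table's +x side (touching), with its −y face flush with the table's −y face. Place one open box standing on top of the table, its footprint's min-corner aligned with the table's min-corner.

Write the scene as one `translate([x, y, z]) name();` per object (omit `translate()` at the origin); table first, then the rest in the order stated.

table();
translate([1407, 0, 0]) door_frame();
translate([0, 0, 692]) open_box();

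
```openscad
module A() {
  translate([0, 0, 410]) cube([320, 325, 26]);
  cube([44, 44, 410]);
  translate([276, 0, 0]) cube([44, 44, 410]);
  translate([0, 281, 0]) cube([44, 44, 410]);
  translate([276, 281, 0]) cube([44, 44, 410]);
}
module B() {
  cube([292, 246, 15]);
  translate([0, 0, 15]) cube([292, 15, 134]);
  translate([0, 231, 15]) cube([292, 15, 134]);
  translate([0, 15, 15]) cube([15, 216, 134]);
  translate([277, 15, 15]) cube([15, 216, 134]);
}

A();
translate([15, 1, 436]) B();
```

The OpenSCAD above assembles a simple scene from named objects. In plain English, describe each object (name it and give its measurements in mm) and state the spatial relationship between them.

A is a four-legged stool. The seat is a 320×325×26 mm slab whose top surface is at z = 436 mm; four square legs, each 44×44 mm in cross-section, run from the floor (z = 0) to the underside of the seat, each flush with a corner of the seat.

B is an open storage box with external size 292×246×149 mm and wall thickness 15 mm (the base is also 15 mm thick). The base covers the whole footprint; the four walls stand on the base, with the y-facing walls full-width and the x-facing walls fitting between their inner faces.

The open box is on top of the stool.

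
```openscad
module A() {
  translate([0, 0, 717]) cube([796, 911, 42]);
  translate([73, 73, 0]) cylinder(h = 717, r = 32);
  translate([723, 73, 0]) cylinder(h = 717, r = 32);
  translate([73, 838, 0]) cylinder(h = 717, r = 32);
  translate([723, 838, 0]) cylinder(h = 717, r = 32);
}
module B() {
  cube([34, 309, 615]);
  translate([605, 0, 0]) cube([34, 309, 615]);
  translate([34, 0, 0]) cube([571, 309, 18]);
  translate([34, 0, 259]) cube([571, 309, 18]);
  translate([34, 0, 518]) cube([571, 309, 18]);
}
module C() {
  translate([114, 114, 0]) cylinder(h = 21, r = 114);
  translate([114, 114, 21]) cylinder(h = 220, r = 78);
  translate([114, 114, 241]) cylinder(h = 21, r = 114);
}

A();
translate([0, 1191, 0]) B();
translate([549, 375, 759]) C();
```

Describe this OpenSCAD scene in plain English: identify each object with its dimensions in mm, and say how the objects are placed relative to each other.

A is a table: top 796 mm (x) × 911 mm (y), 42 mm thick, upper face at z = 759 mm, on four round legs of 64 mm diameter, each leg's bounding box inset 41 mm from the nearest pair of top edges, running from z = 0 to the bottom of the top.

B is an open bookshelf. Two side panels, each 34 mm thick, 309 mm deep and 615 mm tall, stand 639 mm apart (outside-to-outside). Between them sit 3 shelves, each 18 mm thick and 309 mm deep, spanning the full gap between the sides. The bottom shelf rests on the floor (its underside at z = 0) and the clear gap between one shelf's top and the next shelf's underside is 241 mm.

C is a spool: two coaxial disc flanges of radius 114 mm and thickness 21 mm, joined by a core cylinder of radius 78 mm and height 220 mm. The lower flange rests on z = 0 and the three cylinders share a vertical axis.

The bookshelf is on the floor beside the table on its +y side. The spool is on top of the table.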